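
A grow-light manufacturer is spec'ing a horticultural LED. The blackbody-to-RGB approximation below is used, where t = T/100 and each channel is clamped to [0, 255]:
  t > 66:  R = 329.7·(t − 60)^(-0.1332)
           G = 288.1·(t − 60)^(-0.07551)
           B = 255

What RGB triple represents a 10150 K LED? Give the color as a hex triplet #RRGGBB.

t = 10150/100 = 101.5; the t > 66 branch applies.
R = 329.7·(101.5 − 60)^(-0.1332) = 329.7·41.5^(-0.1332) = 329.7·0.60880 = 200.722.
G = 288.1·(101.5 − 60)^(-0.07551) = 288.1·41.5^(-0.07551) = 288.1·0.75478 = 217.453.
B = 255 by definition for t > 66.
Rounded: (201, 217, 255).
In hex: #C9D9FF.

#C9D9FF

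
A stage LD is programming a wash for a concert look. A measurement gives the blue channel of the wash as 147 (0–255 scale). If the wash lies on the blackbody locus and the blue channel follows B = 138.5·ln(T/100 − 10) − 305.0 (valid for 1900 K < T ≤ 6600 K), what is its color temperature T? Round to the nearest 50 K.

3600 K

ln(t − 10) = (147 + 305.0) / 138.5 = 3.2635.
t − 10 = e^3.2635 = 26.142, so t = 36.142.
T = 100·t = 3614 K → 3600 K to the nearest 50 K.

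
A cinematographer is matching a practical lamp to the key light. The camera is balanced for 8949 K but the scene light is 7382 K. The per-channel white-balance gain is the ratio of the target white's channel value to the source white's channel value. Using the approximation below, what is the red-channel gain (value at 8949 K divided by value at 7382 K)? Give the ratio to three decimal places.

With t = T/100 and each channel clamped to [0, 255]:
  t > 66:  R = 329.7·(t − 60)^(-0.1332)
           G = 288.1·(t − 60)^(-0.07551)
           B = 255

0.904

At 7382 K (t = 73.82):
  R = 329.7·(73.82 − 60)^(-0.1332) = 329.7·13.82^(-0.1332) = 329.7·0.70483 = 232.382.
At 8949 K (t = 89.49):
  R = 329.7·(89.49 − 60)^(-0.1332) = 329.7·29.49^(-0.1332) = 329.7·0.63715 = 210.067.
Gain = 210.067 / 232.382 = 0.9040 → 0.904.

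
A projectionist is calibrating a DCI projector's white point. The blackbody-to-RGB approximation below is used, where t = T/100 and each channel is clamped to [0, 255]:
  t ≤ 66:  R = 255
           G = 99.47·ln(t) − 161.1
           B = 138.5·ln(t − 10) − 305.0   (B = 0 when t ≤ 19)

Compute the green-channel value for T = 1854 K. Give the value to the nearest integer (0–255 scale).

129

t = 1854/100 = 18.54; the t ≤ 66 branch applies.
G = 99.47·ln 18.54 − 161.1 = 99.47·2.9199 − 161.1 = 129.345.
Rounded: 129.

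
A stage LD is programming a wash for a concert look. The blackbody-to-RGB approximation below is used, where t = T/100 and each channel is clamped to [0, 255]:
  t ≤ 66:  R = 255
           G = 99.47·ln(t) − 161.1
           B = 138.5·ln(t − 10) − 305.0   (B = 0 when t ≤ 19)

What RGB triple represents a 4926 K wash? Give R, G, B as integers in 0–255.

t = 4926/100 = 49.26; the t ≤ 66 branch applies.
R = 255 by definition for t ≤ 66.
G = 99.47·ln 49.26 − 161.1 = 99.47·3.8971 − 161.1 = 226.546.
B = 138.5·ln(49.26 − 10) − 305.0 = 138.5·ln 39.26 − 305.0 = 138.5·3.6702 − 305.0 = 203.324.
Rounded: (255, 227, 203).

R=255, G=227, B=203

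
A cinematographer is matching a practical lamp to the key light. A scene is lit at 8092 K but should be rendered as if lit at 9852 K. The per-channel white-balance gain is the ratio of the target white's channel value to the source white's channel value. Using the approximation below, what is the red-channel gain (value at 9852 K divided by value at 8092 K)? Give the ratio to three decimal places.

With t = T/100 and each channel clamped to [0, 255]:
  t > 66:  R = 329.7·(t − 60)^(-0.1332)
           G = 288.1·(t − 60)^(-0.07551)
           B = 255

At 8092 K (t = 80.92):
  R = 329.7·(80.92 − 60)^(-0.1332) = 329.7·20.92^(-0.1332) = 329.7·0.66696 = 219.897.
At 9852 K (t = 98.52):
  R = 329.7·(98.52 − 60)^(-0.1332) = 329.7·38.52^(-0.1332) = 329.7·0.61487 = 202.724.
Gain = 202.724 / 219.897 = 0.9219 → 0.922.

0.922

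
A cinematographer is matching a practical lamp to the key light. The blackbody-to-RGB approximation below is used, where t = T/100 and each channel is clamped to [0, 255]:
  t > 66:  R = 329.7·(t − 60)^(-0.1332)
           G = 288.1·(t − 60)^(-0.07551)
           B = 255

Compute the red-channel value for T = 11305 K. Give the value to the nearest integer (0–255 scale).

t = 11305/100 = 113.05; the t > 66 branch applies.
R = 329.7·(113.05 − 60)^(-0.1332) = 329.7·53.05^(-0.1332) = 329.7·0.58921 = 194.263.
Rounded: 194.

194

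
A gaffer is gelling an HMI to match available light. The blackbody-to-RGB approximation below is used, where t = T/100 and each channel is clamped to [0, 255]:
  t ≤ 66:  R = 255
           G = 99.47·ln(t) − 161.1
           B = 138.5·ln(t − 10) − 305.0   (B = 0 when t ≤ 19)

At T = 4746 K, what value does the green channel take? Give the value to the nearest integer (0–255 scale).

223

t = 4746/100 = 47.46; the t ≤ 66 branch applies.
G = 99.47·ln 47.46 − 161.1 = 99.47·3.8599 − 161.1 = 222.843.
Rounded: 223.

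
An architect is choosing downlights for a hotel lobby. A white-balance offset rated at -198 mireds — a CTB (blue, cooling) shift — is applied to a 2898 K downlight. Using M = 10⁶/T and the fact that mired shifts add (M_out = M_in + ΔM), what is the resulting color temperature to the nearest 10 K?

M_in = 10⁶/2898 = 345.07 mireds.
M_out = 345.07 + (-198) = 147.07 mireds.
T_out = 10⁶/147.07 = 6799.7 K → 6800 K.

6800 K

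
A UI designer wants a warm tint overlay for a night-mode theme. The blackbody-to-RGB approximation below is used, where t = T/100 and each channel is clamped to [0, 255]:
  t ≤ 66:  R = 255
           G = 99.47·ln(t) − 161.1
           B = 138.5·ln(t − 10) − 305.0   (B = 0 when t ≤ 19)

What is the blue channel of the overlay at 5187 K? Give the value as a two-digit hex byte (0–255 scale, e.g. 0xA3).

t = 5187/100 = 51.87; the t ≤ 66 branch applies.
B = 138.5·ln(51.87 − 10) − 305.0 = 138.5·ln 41.87 − 305.0 = 138.5·3.7346 − 305.0 = 212.238.
Rounded: 212; in hex, 0xD4.

0xD4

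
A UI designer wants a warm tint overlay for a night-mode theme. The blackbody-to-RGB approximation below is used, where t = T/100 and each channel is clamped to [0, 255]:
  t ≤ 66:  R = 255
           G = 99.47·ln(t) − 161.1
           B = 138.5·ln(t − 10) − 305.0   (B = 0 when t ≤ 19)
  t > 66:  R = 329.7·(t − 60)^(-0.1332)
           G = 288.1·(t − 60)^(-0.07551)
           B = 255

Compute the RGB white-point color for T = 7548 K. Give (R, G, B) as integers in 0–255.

(229, 234, 255)

t = 7548/100 = 75.48; the t > 66 branch applies.
R = 329.7·(75.48 − 60)^(-0.1332) = 329.7·15.48^(-0.1332) = 329.7·0.69426 = 228.898.
G = 288.1·(75.48 − 60)^(-0.07551) = 288.1·15.48^(-0.07551) = 288.1·0.81313 = 234.263.
B = 255 by definition for t > 66.
Rounded: (229, 234, 255).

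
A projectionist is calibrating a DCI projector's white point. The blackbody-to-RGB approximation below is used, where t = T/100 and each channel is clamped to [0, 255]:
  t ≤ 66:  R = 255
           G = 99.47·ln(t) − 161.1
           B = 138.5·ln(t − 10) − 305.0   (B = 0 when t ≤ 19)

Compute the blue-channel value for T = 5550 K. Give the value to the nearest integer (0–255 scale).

224

t = 5550/100 = 55.5; the t ≤ 66 branch applies.
B = 138.5·ln(55.5 − 10) − 305.0 = 138.5·ln 45.5 − 305.0 = 138.5·3.8177 − 305.0 = 223.753.
Rounded: 224.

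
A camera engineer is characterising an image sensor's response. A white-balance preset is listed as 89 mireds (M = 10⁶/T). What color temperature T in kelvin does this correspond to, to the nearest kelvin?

11236 K

T = 10⁶ / 89 = 11235.96 K → 11236 K.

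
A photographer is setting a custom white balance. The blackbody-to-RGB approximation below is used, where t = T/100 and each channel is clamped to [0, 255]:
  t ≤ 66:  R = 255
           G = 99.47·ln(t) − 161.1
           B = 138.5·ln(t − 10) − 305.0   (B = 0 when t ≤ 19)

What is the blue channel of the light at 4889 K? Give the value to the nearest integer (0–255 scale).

t = 4889/100 = 48.89; the t ≤ 66 branch applies.
B = 138.5·ln(48.89 − 10) − 305.0 = 138.5·ln 38.89 − 305.0 = 138.5·3.6607 − 305.0 = 202.012.
Rounded: 202.

202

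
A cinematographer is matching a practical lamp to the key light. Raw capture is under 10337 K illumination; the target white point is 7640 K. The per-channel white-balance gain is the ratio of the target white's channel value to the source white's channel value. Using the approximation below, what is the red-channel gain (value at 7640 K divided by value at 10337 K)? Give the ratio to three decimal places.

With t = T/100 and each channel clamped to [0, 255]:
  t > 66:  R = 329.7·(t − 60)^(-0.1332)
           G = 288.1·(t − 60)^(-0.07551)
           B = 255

1.138

At 10337 K (t = 103.37):
  R = 329.7·(103.37 − 60)^(-0.1332) = 329.7·43.37^(-0.1332) = 329.7·0.60524 = 199.547.
At 7640 K (t = 76.4):
  R = 329.7·(76.4 − 60)^(-0.1332) = 329.7·16.4^(-0.1332) = 329.7·0.68894 = 227.144.
Gain = 227.144 / 199.547 = 1.1383 → 1.138.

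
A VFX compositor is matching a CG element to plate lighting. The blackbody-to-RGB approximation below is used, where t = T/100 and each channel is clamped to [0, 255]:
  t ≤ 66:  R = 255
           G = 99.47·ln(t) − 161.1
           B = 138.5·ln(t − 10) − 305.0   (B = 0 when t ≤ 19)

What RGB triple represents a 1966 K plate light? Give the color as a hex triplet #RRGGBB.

#FF8709

t = 1966/100 = 19.66; the t ≤ 66 branch applies.
R = 255 by definition for t ≤ 66.
G = 99.47·ln 19.66 − 161.1 = 99.47·2.9786 − 161.1 = 135.180.
B = 138.5·ln(19.66 − 10) − 305.0 = 138.5·ln 9.66 − 305.0 = 138.5·2.2680 − 305.0 = 9.117.
Rounded: (255, 135, 9).
In hex: #FF8709.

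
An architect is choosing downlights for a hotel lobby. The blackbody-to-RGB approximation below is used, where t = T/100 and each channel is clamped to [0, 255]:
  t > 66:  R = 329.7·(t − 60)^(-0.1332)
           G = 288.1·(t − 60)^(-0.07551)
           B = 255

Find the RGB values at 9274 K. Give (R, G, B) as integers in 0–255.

t = 9274/100 = 92.74; the t > 66 branch applies.
R = 329.7·(92.74 − 60)^(-0.1332) = 329.7·32.74^(-0.1332) = 329.7·0.62834 = 207.162.
G = 288.1·(92.74 − 60)^(-0.07551) = 288.1·32.74^(-0.07551) = 288.1·0.76842 = 221.381.
B = 255 by definition for t > 66.
Rounded: (207, 221, 255).

(207, 221, 255)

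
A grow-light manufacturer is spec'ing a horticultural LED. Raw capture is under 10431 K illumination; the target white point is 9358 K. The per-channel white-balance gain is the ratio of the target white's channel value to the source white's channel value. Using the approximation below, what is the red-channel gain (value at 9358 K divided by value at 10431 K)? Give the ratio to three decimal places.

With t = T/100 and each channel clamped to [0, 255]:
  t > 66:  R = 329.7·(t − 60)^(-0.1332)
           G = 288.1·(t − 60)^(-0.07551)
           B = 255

1.038

At 10431 K (t = 104.31):
  R = 329.7·(104.31 − 60)^(-0.1332) = 329.7·44.31^(-0.1332) = 329.7·0.60351 = 198.978.
At 9358 K (t = 93.58):
  R = 329.7·(93.58 − 60)^(-0.1332) = 329.7·33.58^(-0.1332) = 329.7·0.62622 = 206.464.
Gain = 206.464 / 198.978 = 1.0376 → 1.038.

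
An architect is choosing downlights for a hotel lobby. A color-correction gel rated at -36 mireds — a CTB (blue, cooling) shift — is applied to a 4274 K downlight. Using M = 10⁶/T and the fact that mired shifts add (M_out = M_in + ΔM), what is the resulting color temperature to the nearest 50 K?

M_in = 10⁶/4274 = 233.97 mireds.
M_out = 233.97 + (-36) = 197.97 mireds.
T_out = 10⁶/197.97 = 5051.2 K → 5050 K.

5050 K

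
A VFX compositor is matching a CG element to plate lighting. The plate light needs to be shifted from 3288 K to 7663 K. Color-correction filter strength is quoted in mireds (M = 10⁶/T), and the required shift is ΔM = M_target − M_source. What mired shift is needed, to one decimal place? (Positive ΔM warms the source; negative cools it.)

-173.6 mireds

M_source = 10⁶/3288 = 304.136; M_target = 10⁶/7663 = 130.497.
ΔM = 130.497 − 304.136 = -173.639 → -173.6 mireds, a cooling shift.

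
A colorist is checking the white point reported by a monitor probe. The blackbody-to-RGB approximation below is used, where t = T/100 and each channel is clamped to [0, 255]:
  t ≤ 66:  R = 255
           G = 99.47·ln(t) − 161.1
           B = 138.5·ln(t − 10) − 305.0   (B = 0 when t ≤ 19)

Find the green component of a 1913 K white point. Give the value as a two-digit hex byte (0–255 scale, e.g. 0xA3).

0x84

t = 1913/100 = 19.13; the t ≤ 66 branch applies.
G = 99.47·ln 19.13 − 161.1 = 99.47·2.9513 − 161.1 = 132.462.
Rounded: 132; in hex, 0x84.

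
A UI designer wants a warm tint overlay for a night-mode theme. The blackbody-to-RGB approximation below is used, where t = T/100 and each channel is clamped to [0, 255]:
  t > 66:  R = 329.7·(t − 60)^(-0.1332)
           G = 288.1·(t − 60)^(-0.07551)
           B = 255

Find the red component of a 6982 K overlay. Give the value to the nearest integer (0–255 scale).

243

t = 6982/100 = 69.82; the t > 66 branch applies.
R = 329.7·(69.82 − 60)^(-0.1332) = 329.7·9.82^(-0.1332) = 329.7·0.73765 = 243.203.
Rounded: 243.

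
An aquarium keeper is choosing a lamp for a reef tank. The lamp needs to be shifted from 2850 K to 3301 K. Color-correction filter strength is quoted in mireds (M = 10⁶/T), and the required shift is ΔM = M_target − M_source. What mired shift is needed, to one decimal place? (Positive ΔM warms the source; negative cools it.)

-47.9 mireds

M_source = 10⁶/2850 = 350.877; M_target = 10⁶/3301 = 302.939.
ΔM = 302.939 − 350.877 = -47.939 → -47.9 mireds, a cooling shift.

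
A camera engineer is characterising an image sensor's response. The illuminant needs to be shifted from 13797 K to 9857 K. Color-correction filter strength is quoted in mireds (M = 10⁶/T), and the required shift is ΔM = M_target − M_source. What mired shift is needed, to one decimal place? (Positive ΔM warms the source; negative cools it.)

+29.0 mireds

M_source = 10⁶/13797 = 72.480; M_target = 10⁶/9857 = 101.451.
ΔM = 101.451 − 72.480 = 28.971 → +29.0 mireds, a warming shift.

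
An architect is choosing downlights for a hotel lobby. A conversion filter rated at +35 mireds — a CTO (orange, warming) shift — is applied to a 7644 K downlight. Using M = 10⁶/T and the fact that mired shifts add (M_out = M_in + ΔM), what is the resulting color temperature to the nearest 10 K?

M_in = 10⁶/7644 = 130.82 mireds.
M_out = 130.82 + (+35) = 165.82 mireds.
T_out = 10⁶/165.82 = 6030.6 K → 6030 K.

6030 K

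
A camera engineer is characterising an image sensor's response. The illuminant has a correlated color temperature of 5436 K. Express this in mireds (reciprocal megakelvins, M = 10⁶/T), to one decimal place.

M = 10⁶ / 5436 = 183.959 → 184.0 mireds.

184.0 mireds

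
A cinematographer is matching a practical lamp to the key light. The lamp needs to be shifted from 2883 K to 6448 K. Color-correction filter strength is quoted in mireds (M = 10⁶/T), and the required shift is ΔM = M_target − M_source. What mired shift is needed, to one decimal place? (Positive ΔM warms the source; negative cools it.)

M_source = 10⁶/2883 = 346.861; M_target = 10⁶/6448 = 155.087.
ΔM = 155.087 − 346.861 = -191.774 → -191.8 mireds, a cooling shift.

-191.8 mireds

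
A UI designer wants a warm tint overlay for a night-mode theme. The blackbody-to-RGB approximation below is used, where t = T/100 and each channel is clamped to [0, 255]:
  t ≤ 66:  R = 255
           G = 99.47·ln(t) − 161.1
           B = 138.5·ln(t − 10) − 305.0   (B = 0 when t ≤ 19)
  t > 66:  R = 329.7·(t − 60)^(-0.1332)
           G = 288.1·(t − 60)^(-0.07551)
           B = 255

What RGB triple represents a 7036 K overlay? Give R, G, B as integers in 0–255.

R=241, G=241, B=255

t = 7036/100 = 70.36; the t > 66 branch applies.
R = 329.7·(70.36 − 60)^(-0.1332) = 329.7·10.36^(-0.1332) = 329.7·0.73241 = 241.475.
G = 288.1·(70.36 − 60)^(-0.07551) = 288.1·10.36^(-0.07551) = 288.1·0.83817 = 241.476.
B = 255 by definition for t > 66.
Rounded: (241, 241, 255).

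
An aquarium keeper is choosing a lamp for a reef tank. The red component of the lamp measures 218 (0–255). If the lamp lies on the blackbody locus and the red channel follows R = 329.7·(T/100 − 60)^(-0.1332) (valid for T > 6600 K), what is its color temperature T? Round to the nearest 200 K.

(t − 60)^(-0.1332) = 218/329.7 = 0.66121.
t − 60 = 0.66121^(1/-0.1332) = 0.66121^(-7.508) = 22.326, so t = 82.326.
T = 100·t = 8233 K → 8200 K to the nearest 200 K.

8200 K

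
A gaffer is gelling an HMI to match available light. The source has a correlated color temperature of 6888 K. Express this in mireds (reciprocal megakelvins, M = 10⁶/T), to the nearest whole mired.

M = 10⁶ / 6888 = 145.180 → 145 mireds.

145 mireds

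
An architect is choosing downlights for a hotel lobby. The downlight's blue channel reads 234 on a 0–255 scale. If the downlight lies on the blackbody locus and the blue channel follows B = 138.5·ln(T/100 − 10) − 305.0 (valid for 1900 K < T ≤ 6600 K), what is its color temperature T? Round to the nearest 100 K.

ln(t − 10) = (234 + 305.0) / 138.5 = 3.8917.
t − 10 = e^3.8917 = 48.994, so t = 58.994.
T = 100·t = 5899 K → 5900 K to the nearest 100 K.

5900 K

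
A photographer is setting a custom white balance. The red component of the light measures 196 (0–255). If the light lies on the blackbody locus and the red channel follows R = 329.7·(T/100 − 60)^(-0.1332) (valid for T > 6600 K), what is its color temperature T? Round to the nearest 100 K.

(t − 60)^(-0.1332) = 196/329.7 = 0.59448.
t − 60 = 0.59448^(1/-0.1332) = 0.59448^(-7.508) = 49.621, so t = 109.621.
T = 100·t = 10962 K → 11000 K to the nearest 100 K.

11000 K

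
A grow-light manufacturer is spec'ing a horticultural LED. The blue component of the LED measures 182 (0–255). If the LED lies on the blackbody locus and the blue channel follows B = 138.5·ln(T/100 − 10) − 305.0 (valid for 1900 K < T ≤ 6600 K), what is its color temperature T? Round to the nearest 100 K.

ln(t − 10) = (182 + 305.0) / 138.5 = 3.5162.
t − 10 = e^3.5162 = 33.658, so t = 43.658.
T = 100·t = 4366 K → 4400 K to the nearest 100 K.

4400 K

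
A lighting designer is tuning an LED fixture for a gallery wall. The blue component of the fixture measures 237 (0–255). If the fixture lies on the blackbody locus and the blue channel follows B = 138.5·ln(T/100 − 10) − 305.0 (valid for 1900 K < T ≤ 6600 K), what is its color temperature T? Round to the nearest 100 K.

ln(t − 10) = (237 + 305.0) / 138.5 = 3.9134.
t − 10 = e^3.9134 = 50.067, so t = 60.067.
T = 100·t = 6007 K → 6000 K to the nearest 100 K.

6000 K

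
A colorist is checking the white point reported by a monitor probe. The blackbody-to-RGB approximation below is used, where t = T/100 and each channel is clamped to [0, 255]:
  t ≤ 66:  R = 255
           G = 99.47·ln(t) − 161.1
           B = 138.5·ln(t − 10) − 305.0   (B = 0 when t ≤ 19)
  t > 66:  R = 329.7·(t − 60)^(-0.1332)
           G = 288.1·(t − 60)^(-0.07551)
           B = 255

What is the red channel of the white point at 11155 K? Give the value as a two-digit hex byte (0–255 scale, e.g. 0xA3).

t = 11155/100 = 111.55; the t > 66 branch applies.
R = 329.7·(111.55 − 60)^(-0.1332) = 329.7·51.55^(-0.1332) = 329.7·0.59147 = 195.007.
Rounded: 195; in hex, 0xC3.

0xC3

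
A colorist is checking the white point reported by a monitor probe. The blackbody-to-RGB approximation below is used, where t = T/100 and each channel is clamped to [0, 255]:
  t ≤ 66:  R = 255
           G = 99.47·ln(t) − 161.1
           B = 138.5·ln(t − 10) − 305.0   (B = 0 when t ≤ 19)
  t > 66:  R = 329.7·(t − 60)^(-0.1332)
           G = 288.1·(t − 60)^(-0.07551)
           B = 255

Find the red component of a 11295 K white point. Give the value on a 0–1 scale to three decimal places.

0.762

t = 11295/100 = 112.95; the t > 66 branch applies.
R = 329.7·(112.95 − 60)^(-0.1332) = 329.7·52.95^(-0.1332) = 329.7·0.58936 = 194.312.
On a 0–1 scale: 194.312/255 = 0.7620 → 0.762.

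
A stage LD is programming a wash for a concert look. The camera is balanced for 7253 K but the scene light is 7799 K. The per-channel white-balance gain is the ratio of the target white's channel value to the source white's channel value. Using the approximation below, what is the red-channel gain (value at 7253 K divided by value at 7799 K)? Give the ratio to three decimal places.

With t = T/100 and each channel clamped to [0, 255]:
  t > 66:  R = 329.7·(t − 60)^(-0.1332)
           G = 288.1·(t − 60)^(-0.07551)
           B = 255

1.049

At 7799 K (t = 77.99):
  R = 329.7·(77.99 − 60)^(-0.1332) = 329.7·17.99^(-0.1332) = 329.7·0.68050 = 224.362.
At 7253 K (t = 72.53):
  R = 329.7·(72.53 − 60)^(-0.1332) = 329.7·12.53^(-0.1332) = 329.7·0.71409 = 235.435.
Gain = 235.435 / 224.362 = 1.0494 → 1.049.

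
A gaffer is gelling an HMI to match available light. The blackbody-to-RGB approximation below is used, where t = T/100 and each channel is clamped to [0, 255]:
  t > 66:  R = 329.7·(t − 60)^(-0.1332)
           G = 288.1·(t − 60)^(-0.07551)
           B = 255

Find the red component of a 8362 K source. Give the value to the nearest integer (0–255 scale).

t = 8362/100 = 83.62; the t > 66 branch applies.
R = 329.7·(83.62 − 60)^(-0.1332) = 329.7·23.62^(-0.1332) = 329.7·0.65626 = 216.371.
Rounded: 216.

216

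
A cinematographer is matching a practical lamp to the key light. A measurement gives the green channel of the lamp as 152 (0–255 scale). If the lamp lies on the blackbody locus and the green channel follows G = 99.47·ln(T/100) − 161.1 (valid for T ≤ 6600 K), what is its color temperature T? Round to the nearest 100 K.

2300 K

ln t = (152 + 161.1) / 99.47 = 3.1477.
t = e^3.1477 = 23.282.
T = 100·t = 2328 K → 2300 K to the nearest 100 K.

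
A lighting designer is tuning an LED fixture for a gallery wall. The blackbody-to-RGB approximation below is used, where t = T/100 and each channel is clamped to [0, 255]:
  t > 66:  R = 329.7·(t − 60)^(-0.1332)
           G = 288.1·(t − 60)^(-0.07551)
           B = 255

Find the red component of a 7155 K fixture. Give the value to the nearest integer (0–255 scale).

238

t = 7155/100 = 71.55; the t > 66 branch applies.
R = 329.7·(71.55 − 60)^(-0.1332) = 329.7·11.55^(-0.1332) = 329.7·0.72188 = 238.003.
Rounded: 238.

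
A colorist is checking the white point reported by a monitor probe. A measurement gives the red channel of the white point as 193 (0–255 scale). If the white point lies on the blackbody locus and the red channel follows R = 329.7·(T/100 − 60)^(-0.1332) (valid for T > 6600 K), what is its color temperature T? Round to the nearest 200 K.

(t − 60)^(-0.1332) = 193/329.7 = 0.58538.
t − 60 = 0.58538^(1/-0.1332) = 0.58538^(-7.508) = 55.713, so t = 115.713.
T = 100·t = 11571 K → 11600 K to the nearest 200 K.

11600 K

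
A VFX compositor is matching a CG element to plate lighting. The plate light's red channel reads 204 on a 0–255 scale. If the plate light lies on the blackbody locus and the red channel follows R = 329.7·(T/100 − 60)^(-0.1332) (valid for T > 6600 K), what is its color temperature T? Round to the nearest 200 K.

9600 K

(t − 60)^(-0.1332) = 204/329.7 = 0.61874.
t − 60 = 0.61874^(1/-0.1332) = 0.61874^(-7.508) = 36.748, so t = 96.748.
T = 100·t = 9675 K → 9600 K to the nearest 200 K.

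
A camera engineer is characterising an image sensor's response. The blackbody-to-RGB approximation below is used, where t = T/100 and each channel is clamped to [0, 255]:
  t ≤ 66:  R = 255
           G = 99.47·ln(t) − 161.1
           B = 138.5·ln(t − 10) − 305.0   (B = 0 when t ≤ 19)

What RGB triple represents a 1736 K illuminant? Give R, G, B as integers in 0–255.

t = 1736/100 = 17.36; the t ≤ 66 branch applies.
R = 255 by definition for t ≤ 66.
G = 99.47·ln 17.36 − 161.1 = 99.47·2.8542 − 161.1 = 122.804.
t = 17.36 ≤ 19, so B = 0.
Rounded: (255, 123, 0).

R=255, G=123, B=0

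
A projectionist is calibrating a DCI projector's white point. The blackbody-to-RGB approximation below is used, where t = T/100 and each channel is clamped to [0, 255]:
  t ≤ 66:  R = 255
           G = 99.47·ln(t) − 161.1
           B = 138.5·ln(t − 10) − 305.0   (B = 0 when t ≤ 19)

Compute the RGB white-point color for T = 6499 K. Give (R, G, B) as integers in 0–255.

(255, 254, 250)

t = 6499/100 = 64.99; the t ≤ 66 branch applies.
R = 255 by definition for t ≤ 66.
G = 99.47·ln 64.99 − 161.1 = 99.47·4.1742 − 161.1 = 254.111.
B = 138.5·ln(64.99 − 10) − 305.0 = 138.5·ln 54.99 − 305.0 = 138.5·4.0072 − 305.0 = 249.990.
Rounded: (255, 254, 250).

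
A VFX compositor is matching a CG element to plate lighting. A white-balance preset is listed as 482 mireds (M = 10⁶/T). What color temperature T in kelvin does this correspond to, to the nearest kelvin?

T = 10⁶ / 482 = 2074.69 K → 2075 K.

2075 K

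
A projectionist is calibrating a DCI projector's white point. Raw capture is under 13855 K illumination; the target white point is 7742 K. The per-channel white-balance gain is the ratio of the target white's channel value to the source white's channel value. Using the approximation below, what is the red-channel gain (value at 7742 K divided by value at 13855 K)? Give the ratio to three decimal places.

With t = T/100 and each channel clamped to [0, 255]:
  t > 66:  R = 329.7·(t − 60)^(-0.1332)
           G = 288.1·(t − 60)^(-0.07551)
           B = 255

At 13855 K (t = 138.55):
  R = 329.7·(138.55 − 60)^(-0.1332) = 329.7·78.55^(-0.1332) = 329.7·0.55920 = 184.368.
At 7742 K (t = 77.42):
  R = 329.7·(77.42 − 60)^(-0.1332) = 329.7·17.42^(-0.1332) = 329.7·0.68343 = 225.326.
Gain = 225.326 / 184.368 = 1.2222 → 1.222.

1.222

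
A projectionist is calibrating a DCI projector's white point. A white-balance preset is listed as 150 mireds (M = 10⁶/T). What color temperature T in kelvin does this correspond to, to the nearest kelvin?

6667 K

T = 10⁶ / 150 = 6666.67 K → 6667 K.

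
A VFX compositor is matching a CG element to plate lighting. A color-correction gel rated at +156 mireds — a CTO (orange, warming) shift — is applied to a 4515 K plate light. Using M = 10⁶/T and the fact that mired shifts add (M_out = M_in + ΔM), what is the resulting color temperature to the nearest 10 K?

M_in = 10⁶/4515 = 221.48 mireds.
M_out = 221.48 + (+156) = 377.48 mireds.
T_out = 10⁶/377.48 = 2649.1 K → 2650 K.

2650 K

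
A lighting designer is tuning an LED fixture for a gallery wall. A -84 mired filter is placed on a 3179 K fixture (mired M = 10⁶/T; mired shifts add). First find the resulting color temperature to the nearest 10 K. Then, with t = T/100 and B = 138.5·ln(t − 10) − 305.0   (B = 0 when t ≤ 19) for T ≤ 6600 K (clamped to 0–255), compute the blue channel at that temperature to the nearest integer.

181

M_in = 10⁶/3179 = 314.56; M_out = 314.56 + (-84) = 230.56.
T_out = 10⁶/230.56 = 4337.2 K → 4340 K; t = 43.4.
B = 138.5·ln(43.4 − 10) − 305.0 = 138.5·ln 33.4 − 305.0 = 138.5·3.5086 − 305.0 = 180.935.
Rounded: 181.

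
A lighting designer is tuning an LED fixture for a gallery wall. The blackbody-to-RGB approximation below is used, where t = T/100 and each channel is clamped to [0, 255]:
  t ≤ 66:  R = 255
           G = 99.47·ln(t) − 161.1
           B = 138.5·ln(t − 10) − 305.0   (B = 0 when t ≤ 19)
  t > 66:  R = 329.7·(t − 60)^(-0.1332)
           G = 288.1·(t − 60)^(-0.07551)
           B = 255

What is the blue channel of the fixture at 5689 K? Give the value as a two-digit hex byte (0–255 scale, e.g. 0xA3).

t = 5689/100 = 56.89; the t ≤ 66 branch applies.
B = 138.5·ln(56.89 − 10) − 305.0 = 138.5·ln 46.89 − 305.0 = 138.5·3.8478 − 305.0 = 227.921.
Rounded: 228; in hex, 0xE4.

0xE4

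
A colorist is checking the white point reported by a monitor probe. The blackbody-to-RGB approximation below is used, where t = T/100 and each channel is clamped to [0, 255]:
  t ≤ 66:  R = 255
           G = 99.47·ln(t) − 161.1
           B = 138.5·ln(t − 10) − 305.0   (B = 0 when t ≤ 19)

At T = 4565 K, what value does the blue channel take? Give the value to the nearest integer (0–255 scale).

190

t = 4565/100 = 45.65; the t ≤ 66 branch applies.
B = 138.5·ln(45.65 − 10) − 305.0 = 138.5·ln 35.65 − 305.0 = 138.5·3.5737 − 305.0 = 189.964.
Rounded: 190.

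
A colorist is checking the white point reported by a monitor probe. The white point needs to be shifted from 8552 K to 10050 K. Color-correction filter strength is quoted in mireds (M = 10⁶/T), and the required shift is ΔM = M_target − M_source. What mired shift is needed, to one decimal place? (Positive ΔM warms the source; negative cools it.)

-17.4 mireds

M_source = 10⁶/8552 = 116.932; M_target = 10⁶/10050 = 99.502.
ΔM = 99.502 − 116.932 = -17.429 → -17.4 mireds, a cooling shift.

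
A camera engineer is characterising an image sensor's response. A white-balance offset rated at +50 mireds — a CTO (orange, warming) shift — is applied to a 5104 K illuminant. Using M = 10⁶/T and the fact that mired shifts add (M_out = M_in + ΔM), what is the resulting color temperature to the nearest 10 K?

M_in = 10⁶/5104 = 195.92 mireds.
M_out = 195.92 + (+50) = 245.92 mireds.
T_out = 10⁶/245.92 = 4066.3 K → 4070 K.

4070 K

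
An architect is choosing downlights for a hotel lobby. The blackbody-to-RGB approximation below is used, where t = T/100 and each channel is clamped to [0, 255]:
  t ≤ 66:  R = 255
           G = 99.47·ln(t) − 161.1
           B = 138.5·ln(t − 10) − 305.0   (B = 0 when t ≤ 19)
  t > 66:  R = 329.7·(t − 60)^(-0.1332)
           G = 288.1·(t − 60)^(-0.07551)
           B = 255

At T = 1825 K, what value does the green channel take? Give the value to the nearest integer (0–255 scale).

t = 1825/100 = 18.25; the t ≤ 66 branch applies.
G = 99.47·ln 18.25 − 161.1 = 99.47·2.9042 − 161.1 = 127.777.
Rounded: 128.

128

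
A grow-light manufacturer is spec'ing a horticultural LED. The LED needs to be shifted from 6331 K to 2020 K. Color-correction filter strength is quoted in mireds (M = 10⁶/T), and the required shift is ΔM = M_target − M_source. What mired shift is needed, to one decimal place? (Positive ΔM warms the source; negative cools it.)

+337.1 mireds

M_source = 10⁶/6331 = 157.953; M_target = 10⁶/2020 = 495.050.
ΔM = 495.050 − 157.953 = 337.097 → +337.1 mireds, a warming shift.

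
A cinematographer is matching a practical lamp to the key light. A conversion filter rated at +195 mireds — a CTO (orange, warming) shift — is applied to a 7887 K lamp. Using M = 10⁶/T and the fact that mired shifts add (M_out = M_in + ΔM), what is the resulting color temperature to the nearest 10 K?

3110 K

M_in = 10⁶/7887 = 126.79 mireds.
M_out = 126.79 + (+195) = 321.79 mireds.
T_out = 10⁶/321.79 = 3107.6 K → 3110 K.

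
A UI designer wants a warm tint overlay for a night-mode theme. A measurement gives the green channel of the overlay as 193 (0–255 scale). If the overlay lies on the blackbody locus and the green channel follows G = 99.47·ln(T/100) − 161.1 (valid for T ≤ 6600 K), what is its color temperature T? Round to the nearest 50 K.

ln t = (193 + 161.1) / 99.47 = 3.5599.
t = e^3.5599 = 35.159.
T = 100·t = 3516 K → 3500 K to the nearest 50 K.

3500 K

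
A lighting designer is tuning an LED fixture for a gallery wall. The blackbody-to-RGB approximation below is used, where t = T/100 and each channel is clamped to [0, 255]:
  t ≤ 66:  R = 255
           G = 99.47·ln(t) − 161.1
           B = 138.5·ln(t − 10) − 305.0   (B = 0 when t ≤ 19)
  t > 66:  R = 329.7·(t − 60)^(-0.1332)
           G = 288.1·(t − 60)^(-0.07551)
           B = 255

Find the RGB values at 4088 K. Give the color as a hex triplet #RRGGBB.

t = 4088/100 = 40.88; the t ≤ 66 branch applies.
R = 255 by definition for t ≤ 66.
G = 99.47·ln 40.88 − 161.1 = 99.47·3.7106 − 161.1 = 207.997.
B = 138.5·ln(40.88 − 10) − 305.0 = 138.5·ln 30.88 − 305.0 = 138.5·3.4301 − 305.0 = 170.070.
Rounded: (255, 208, 170).
In hex: #FFD0AA.

#FFD0AA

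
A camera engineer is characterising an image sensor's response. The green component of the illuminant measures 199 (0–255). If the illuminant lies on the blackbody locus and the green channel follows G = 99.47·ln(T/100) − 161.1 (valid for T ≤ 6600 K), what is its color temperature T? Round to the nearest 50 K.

ln t = (199 + 161.1) / 99.47 = 3.6202.
t = e^3.6202 = 37.345.
T = 100·t = 3734 K → 3750 K to the nearest 50 K.

3750 K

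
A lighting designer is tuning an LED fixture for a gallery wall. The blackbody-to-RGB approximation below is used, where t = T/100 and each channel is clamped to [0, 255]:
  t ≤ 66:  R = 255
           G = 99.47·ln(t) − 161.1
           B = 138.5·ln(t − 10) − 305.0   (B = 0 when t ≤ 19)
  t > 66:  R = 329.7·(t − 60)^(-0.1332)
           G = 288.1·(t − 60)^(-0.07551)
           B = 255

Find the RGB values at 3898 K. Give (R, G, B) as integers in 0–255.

t = 3898/100 = 38.98; the t ≤ 66 branch applies.
R = 255 by definition for t ≤ 66.
G = 99.47·ln 38.98 − 161.1 = 99.47·3.6630 − 161.1 = 203.263.
B = 138.5·ln(38.98 − 10) − 305.0 = 138.5·ln 28.98 − 305.0 = 138.5·3.3666 − 305.0 = 161.275.
Rounded: (255, 203, 161).

(255, 203, 161)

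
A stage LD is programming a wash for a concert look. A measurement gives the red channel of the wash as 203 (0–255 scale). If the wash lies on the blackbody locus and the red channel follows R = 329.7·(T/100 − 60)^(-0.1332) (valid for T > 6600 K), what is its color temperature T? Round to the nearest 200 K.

9800 K

(t − 60)^(-0.1332) = 203/329.7 = 0.61571.
t − 60 = 0.61571^(1/-0.1332) = 0.61571^(-7.508) = 38.129, so t = 98.129.
T = 100·t = 9813 K → 9800 K to the nearest 200 K.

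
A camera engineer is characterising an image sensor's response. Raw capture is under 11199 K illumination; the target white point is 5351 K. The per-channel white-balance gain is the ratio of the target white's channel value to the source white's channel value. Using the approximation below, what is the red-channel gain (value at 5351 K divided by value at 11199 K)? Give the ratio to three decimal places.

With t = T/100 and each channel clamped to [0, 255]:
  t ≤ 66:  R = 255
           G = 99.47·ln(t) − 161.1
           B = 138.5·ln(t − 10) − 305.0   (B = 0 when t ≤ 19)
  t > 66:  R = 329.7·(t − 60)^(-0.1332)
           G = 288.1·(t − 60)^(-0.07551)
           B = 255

At 11199 K (t = 111.99):
  R = 329.7·(111.99 − 60)^(-0.1332) = 329.7·51.99^(-0.1332) = 329.7·0.59080 = 194.786.
At 5351 K (t = 53.51):
  R = 255 by definition for t ≤ 66.
Gain = 255.000 / 194.786 = 1.3091 → 1.309.

1.309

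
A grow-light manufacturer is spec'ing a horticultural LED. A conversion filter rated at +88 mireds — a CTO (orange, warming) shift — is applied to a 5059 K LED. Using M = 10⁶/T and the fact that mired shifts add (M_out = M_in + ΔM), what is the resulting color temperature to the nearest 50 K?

M_in = 10⁶/5059 = 197.67 mireds.
M_out = 197.67 + (+88) = 285.67 mireds.
T_out = 10⁶/285.67 = 3500.6 K → 3500 K.

3500 K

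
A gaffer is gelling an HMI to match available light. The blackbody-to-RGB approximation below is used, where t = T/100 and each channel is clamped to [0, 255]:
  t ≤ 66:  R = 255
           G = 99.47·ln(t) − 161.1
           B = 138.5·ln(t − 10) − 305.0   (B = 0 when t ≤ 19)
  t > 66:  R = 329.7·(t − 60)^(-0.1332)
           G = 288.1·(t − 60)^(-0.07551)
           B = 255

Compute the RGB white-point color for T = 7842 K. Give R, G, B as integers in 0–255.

t = 7842/100 = 78.42; the t > 66 branch applies.
R = 329.7·(78.42 − 60)^(-0.1332) = 329.7·18.42^(-0.1332) = 329.7·0.67836 = 223.657.
G = 288.1·(78.42 − 60)^(-0.07551) = 288.1·18.42^(-0.07551) = 288.1·0.80252 = 231.207.
B = 255 by definition for t > 66.
Rounded: (224, 231, 255).

R=224, G=231, B=255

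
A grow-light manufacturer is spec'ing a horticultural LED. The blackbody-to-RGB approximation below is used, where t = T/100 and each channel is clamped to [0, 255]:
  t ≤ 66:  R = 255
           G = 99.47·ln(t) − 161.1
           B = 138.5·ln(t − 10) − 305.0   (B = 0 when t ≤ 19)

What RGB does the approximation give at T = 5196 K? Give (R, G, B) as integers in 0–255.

(255, 232, 213)

t = 5196/100 = 51.96; the t ≤ 66 branch applies.
R = 255 by definition for t ≤ 66.
G = 99.47·ln 51.96 − 161.1 = 99.47·3.9505 − 161.1 = 231.854.
B = 138.5·ln(51.96 − 10) − 305.0 = 138.5·ln 41.96 − 305.0 = 138.5·3.7367 − 305.0 = 212.535.
Rounded: (255, 232, 213).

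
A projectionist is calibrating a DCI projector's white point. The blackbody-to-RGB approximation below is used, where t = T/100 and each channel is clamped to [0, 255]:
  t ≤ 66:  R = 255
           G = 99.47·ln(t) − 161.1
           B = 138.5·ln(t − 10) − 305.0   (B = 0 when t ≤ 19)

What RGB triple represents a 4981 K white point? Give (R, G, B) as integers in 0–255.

(255, 228, 205)

t = 4981/100 = 49.81; the t ≤ 66 branch applies.
R = 255 by definition for t ≤ 66.
G = 99.47·ln 49.81 − 161.1 = 99.47·3.9082 − 161.1 = 227.650.
B = 138.5·ln(49.81 − 10) − 305.0 = 138.5·ln 39.81 − 305.0 = 138.5·3.6841 − 305.0 = 205.250.
Rounded: (255, 228, 205).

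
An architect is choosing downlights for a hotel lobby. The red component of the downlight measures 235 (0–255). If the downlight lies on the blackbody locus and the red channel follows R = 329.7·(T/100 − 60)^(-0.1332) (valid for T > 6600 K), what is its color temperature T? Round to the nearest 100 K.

7300 K

(t − 60)^(-0.1332) = 235/329.7 = 0.71277.
t − 60 = 0.71277^(1/-0.1332) = 0.71277^(-7.508) = 12.705, so t = 72.705.
T = 100·t = 7271 K → 7300 K to the nearest 100 K.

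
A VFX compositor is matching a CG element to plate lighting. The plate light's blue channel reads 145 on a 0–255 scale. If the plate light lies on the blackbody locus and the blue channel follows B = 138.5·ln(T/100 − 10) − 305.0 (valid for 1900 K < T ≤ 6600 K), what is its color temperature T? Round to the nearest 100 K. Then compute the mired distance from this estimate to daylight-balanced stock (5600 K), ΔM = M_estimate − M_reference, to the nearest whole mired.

ln(t − 10) = (145 + 305.0) / 138.5 = 3.2491.
t − 10 = e^3.2491 = 25.767, so t = 35.767.
T = 100·t = 3577 K → 3600 K to the nearest 100 K.
M_estimate = 10⁶/3600 = 277.78; M_reference = 10⁶/5600 = 178.57.
ΔM = 277.78 − 178.57 = 99.21 → +99 mireds.

+99 mireds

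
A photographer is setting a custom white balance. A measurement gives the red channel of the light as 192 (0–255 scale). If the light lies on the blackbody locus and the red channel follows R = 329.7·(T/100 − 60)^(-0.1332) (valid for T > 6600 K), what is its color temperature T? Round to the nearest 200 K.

(t − 60)^(-0.1332) = 192/329.7 = 0.58235.
t − 60 = 0.58235^(1/-0.1332) = 0.58235^(-7.508) = 57.929, so t = 117.929.
T = 100·t = 11793 K → 11800 K to the nearest 200 K.

11800 K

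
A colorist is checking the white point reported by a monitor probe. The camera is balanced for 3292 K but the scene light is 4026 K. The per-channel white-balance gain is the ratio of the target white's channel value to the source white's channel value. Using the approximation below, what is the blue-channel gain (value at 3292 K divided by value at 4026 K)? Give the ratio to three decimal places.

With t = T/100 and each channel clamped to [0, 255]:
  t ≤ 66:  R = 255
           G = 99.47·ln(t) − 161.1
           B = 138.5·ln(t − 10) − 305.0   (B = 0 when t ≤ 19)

At 4026 K (t = 40.26):
  B = 138.5·ln(40.26 − 10) − 305.0 = 138.5·ln 30.26 − 305.0 = 138.5·3.4098 − 305.0 = 167.261.
At 3292 K (t = 32.92):
  B = 138.5·ln(32.92 − 10) − 305.0 = 138.5·ln 22.92 − 305.0 = 138.5·3.1320 − 305.0 = 128.783.
Gain = 128.783 / 167.261 = 0.7700 → 0.770.

0.770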